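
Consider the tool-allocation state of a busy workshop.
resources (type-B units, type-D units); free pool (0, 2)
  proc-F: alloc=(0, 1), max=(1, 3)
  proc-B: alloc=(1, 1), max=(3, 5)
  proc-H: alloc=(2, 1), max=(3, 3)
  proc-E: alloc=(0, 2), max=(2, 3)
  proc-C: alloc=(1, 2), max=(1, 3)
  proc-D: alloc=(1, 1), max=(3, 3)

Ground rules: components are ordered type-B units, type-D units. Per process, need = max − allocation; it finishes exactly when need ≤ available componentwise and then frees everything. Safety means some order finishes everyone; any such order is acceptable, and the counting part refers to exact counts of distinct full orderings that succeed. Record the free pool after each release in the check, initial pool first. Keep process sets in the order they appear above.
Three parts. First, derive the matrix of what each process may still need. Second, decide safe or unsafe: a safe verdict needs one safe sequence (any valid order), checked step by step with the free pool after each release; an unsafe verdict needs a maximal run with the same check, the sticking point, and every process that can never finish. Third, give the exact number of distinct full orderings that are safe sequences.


(1) Need matrix, components ordered type-B units, type-D units:
  proc-F: (1, 2)
  proc-B: (2, 4)
  proc-H: (1, 2)
  proc-E: (2, 1)
  proc-C: (0, 1)
  proc-D: (2, 2)
(2) SAFE. One safe sequence: proc-C, proc-H, proc-E, proc-F, proc-B, proc-D.
Key observation: at proc-H the run first touches a limit — (1, 2) against (1, 4), exact on a resource it actually requests.
Step-by-step check:
  pool = (0, 2)
  proc-C needs (0, 1) <= (0, 2) -> finishes; pool += (1, 2) = (1, 4)
  proc-H needs (1, 2) <= (1, 4) -> finishes; pool += (2, 1) = (3, 5)
  proc-E needs (2, 1) <= (3, 5) -> finishes; pool += (0, 2) = (3, 7)
  proc-F needs (1, 2) <= (3, 7) -> finishes; pool += (0, 1) = (3, 8)
  proc-B needs (2, 4) <= (3, 8) -> finishes; pool += (1, 1) = (4, 9)
  proc-D needs (2, 2) <= (4, 9) -> finishes; pool += (1, 1) = (5, 10)
(3) Precisely 30 of the possible complete orderings are safe sequences.


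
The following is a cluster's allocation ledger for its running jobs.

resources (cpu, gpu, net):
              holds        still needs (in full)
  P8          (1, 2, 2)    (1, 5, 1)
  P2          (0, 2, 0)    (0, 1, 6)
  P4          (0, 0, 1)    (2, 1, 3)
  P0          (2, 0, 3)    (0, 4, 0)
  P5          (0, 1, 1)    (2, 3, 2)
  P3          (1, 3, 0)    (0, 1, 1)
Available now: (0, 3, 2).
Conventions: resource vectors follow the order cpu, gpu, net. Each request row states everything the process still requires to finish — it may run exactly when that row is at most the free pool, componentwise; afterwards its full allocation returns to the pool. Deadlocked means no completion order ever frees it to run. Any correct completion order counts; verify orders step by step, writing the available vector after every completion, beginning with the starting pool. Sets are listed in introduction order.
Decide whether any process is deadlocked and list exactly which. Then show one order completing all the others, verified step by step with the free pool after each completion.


The deadlocked set is empty.
Key observation: starting with P3, each completion frees enough for the next — no one is permanently blocked.
The rest can finish in the order P3, P8, P5, P0, P2, P4. Check, step by step:
  pool = (0, 3, 2)
  P3: need (0, 1, 1) fits (0, 3, 2); releases (1, 3, 0), pool now (1, 6, 2)
  P8: need (1, 5, 1) fits (1, 6, 2); releases (1, 2, 2), pool now (2, 8, 4)
  P5: need (2, 3, 2) fits (2, 8, 4); releases (0, 1, 1), pool now (2, 9, 5)
  P0: need (0, 4, 0) fits (2, 9, 5); releases (2, 0, 3), pool now (4, 9, 8)
  P2: need (0, 1, 6) fits (4, 9, 8); releases (0, 2, 0), pool now (4, 11, 8)
  P4: need (2, 1, 3) fits (4, 11, 8); releases (0, 0, 1), pool now (4, 11, 9)


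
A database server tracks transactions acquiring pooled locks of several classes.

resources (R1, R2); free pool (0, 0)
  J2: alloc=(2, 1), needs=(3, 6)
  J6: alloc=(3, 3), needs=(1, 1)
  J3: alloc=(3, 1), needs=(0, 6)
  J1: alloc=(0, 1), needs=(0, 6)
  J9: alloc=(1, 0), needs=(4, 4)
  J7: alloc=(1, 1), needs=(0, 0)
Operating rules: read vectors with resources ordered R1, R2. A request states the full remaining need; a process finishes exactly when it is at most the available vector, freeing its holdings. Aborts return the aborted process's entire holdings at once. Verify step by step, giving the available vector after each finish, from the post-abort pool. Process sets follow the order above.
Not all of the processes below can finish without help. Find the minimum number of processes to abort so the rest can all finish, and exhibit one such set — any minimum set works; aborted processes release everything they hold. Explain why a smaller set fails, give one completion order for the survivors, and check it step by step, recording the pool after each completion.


Abort J3 and J1.
Key observation: J2 had no path to completion before; after the abort of J3 and J1 ((3, 2) returned), step 3 is where it fits.
No one abort is enough; case by case: J2 alone leaves J3 blocked (short on R2); J6 alone leaves J2 blocked (short on R2); J3 alone leaves J2 blocked (short on R2); J1 alone leaves J2 blocked (short on R2); J9 alone leaves J2 blocked (short on R2); J7 alone leaves J2 blocked (short on R2).
The survivors complete as J7, J6, J2, J9. Step-by-step check (starting from the post-abort pool):
  pool = (3, 2)
  J7 needs (0, 0) <= (3, 2) -> finishes; pool += (1, 1) = (4, 3)
  J6 needs (1, 1) <= (4, 3) -> finishes; pool += (3, 3) = (7, 6)
  J2 needs (3, 6) <= (7, 6) -> finishes; pool += (2, 1) = (9, 7)
  J9 needs (4, 4) <= (9, 7) -> finishes; pool += (1, 0) = (10, 7)


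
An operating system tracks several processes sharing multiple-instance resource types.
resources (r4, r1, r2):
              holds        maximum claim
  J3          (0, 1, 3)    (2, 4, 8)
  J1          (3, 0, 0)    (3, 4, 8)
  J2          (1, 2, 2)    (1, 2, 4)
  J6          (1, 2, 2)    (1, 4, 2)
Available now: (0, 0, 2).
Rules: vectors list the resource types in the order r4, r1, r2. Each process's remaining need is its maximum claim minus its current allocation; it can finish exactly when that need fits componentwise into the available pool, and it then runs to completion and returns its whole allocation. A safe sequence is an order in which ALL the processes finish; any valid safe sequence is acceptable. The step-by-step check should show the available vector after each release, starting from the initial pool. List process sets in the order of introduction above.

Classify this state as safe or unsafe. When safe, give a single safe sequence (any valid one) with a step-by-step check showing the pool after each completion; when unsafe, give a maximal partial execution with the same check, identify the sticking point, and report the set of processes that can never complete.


SAFE — a valid safe sequence is J2, J6, J3, J1.
Key observation: J2 is the earliest step where a requested resource binds exactly: need (0, 0, 2), pool (0, 0, 2) at its turn.
Walking it through:
  pool = (0, 0, 2)
  run J2 (needs (0, 0, 2), free (0, 0, 2)); after release of (1, 2, 2) the pool is (1, 2, 4)
  run J6 (needs (0, 2, 0), free (1, 2, 4)); after release of (1, 2, 2) the pool is (2, 4, 6)
  run J3 (needs (2, 3, 5), free (2, 4, 6)); after release of (0, 1, 3) the pool is (2, 5, 9)
  run J1 (needs (0, 4, 8), free (2, 5, 9)); after release of (3, 0, 0) the pool is (5, 5, 9)


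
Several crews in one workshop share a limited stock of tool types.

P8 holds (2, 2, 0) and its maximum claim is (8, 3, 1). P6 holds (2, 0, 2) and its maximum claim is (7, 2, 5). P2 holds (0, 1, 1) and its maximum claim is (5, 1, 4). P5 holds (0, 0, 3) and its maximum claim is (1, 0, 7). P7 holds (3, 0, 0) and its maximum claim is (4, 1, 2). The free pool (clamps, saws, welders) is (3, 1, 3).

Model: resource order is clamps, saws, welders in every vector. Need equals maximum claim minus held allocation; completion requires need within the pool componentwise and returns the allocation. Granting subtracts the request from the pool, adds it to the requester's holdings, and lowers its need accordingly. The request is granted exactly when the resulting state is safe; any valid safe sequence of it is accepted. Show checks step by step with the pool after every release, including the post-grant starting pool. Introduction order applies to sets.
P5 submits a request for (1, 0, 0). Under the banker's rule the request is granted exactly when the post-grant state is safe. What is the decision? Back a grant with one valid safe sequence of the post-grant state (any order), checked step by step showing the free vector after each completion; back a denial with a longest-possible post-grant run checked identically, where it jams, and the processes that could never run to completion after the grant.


GRANT: granting preserves safety; a valid post-grant sequence is P7, P2, P5, P6, P8.
Key observation: (2, 1, 3) free after granting still covers P7 first, and each release covers the next.
Step-by-step check of the post-grant state:
  pool = (2, 1, 3)
  run P7 (needs (1, 1, 2), free (2, 1, 3)); after release of (3, 0, 0) the pool is (5, 1, 3)
  run P2 (needs (5, 0, 3), free (5, 1, 3)); after release of (0, 1, 1) the pool is (5, 2, 4)
  run P5 (needs (0, 0, 4), free (5, 2, 4)); after release of (1, 0, 3) the pool is (6, 2, 7)
  run P6 (needs (5, 2, 3), free (6, 2, 7)); after release of (2, 0, 2) the pool is (8, 2, 9)
  run P8 (needs (6, 1, 1), free (8, 2, 9)); after release of (2, 2, 0) the pool is (10, 4, 9)


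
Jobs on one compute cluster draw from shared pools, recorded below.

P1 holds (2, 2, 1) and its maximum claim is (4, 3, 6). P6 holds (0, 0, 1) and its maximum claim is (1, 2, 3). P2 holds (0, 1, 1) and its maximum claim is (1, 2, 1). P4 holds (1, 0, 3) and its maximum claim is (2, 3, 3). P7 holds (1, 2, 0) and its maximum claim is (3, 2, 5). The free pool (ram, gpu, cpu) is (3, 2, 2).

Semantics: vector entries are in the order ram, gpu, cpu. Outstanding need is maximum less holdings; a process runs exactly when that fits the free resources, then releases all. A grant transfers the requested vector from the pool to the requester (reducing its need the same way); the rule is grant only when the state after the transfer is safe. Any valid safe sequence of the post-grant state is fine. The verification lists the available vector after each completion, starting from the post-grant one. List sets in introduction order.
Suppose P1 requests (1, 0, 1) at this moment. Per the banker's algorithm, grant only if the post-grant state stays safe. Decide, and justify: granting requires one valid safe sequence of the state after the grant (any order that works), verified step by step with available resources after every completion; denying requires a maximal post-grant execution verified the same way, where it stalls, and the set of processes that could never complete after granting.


GRANT. The post-grant state is safe; one safe sequence: P2, P4, P1, P7, P6.
Key observation: with (2, 2, 1) left after the transfer, P2 can run at once — the state stays safe.
Step-by-step check of the post-grant state:
  pool = (2, 2, 1)
  P2 needs (1, 1, 0) <= (2, 2, 1) -> finishes; pool += (0, 1, 1) = (2, 3, 2)
  P4 needs (1, 3, 0) <= (2, 3, 2) -> finishes; pool += (1, 0, 3) = (3, 3, 5)
  P1 needs (1, 1, 4) <= (3, 3, 5) -> finishes; pool += (3, 2, 2) = (6, 5, 7)
  P7 needs (2, 0, 5) <= (6, 5, 7) -> finishes; pool += (1, 2, 0) = (7, 7, 7)
  P6 needs (1, 2, 2) <= (7, 7, 7) -> finishes; pool += (0, 0, 1) = (7, 7, 8)


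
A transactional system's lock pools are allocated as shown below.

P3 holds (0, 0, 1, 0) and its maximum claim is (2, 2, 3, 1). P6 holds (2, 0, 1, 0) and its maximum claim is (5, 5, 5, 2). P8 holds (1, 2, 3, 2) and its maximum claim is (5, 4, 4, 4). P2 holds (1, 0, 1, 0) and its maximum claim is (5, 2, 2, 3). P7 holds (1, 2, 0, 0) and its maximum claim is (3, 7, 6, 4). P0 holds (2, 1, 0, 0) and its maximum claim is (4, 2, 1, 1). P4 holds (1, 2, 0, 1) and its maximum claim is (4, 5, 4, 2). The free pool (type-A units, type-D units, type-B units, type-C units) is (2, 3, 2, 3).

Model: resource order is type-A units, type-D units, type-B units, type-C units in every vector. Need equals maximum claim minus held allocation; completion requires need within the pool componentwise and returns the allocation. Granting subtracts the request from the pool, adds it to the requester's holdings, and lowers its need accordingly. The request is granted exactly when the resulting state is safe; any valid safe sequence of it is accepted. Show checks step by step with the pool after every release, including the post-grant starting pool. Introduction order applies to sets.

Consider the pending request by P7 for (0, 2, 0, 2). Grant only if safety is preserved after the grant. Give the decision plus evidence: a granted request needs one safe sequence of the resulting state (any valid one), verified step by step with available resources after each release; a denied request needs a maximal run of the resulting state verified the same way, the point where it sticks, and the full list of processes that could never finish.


DENY. Granting would leave the state unsafe.
Key observation: after P0, P3 the pool peaks at (4, 2, 3, 1), and each blocked process is short somewhere: P6 on type-D units, type-B units, type-C units; P8 on type-C units; P2 on type-C units; P7 on type-D units, type-B units, type-C units; P4 on type-D units, type-B units.
On the post-grant state, P0, P3 is a maximal run — nothing extends it. Verifying each step:
  pool = (2, 1, 2, 1)
  P0: need (2, 1, 1, 1) fits (2, 1, 2, 1); releases (2, 1, 0, 0), pool now (4, 2, 2, 1)
  P3: need (2, 2, 2, 1) fits (4, 2, 2, 1); releases (0, 0, 1, 0), pool now (4, 2, 3, 1)
  P6 still needs (3, 5, 4, 2) but only (4, 2, 3, 1) is free — short on type-D units, type-B units and type-C units
  P8 still needs (4, 2, 1, 2) but only (4, 2, 3, 1) is free — short on type-C units
  P2 still needs (4, 2, 1, 3) but only (4, 2, 3, 1) is free — short on type-C units
  P7 still needs (2, 3, 6, 2) but only (4, 2, 3, 1) is free — short on type-D units, type-B units and type-C units
  P4 still needs (3, 3, 4, 1) but only (4, 2, 3, 1) is free — short on type-D units and type-B units
Processes that could never finish after the grant: P6, P8, P2, P7 and P4.


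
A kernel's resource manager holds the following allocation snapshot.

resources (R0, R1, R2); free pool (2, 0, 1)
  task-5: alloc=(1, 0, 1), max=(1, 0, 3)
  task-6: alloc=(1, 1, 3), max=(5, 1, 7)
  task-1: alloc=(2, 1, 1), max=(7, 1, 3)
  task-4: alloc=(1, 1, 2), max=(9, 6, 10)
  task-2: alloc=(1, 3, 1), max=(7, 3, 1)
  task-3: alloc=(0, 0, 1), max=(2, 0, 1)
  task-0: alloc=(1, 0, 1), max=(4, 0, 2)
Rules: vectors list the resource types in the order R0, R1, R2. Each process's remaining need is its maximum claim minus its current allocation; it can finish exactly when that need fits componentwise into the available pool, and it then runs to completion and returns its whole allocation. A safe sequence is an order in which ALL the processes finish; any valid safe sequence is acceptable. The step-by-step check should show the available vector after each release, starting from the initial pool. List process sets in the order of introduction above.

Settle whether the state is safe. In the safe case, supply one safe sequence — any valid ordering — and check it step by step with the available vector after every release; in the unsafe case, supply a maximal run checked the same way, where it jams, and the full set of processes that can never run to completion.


SAFE — a valid safe sequence is task-3, task-5, task-0, task-6, task-1, task-2, task-4.
Key observation: the order's first zero-slack moment is task-3 ((2, 0, 0) needed, (2, 0, 1) free — a requested resource with nothing to spare).
Walking it through:
  pool = (2, 0, 1)
  task-3: need (2, 0, 0) fits (2, 0, 1); releases (0, 0, 1), pool now (2, 0, 2)
  task-5: need (0, 0, 2) fits (2, 0, 2); releases (1, 0, 1), pool now (3, 0, 3)
  task-0: need (3, 0, 1) fits (3, 0, 3); releases (1, 0, 1), pool now (4, 0, 4)
  task-6: need (4, 0, 4) fits (4, 0, 4); releases (1, 1, 3), pool now (5, 1, 7)
  task-1: need (5, 0, 2) fits (5, 1, 7); releases (2, 1, 1), pool now (7, 2, 8)
  task-2: need (6, 0, 0) fits (7, 2, 8); releases (1, 3, 1), pool now (8, 5, 9)
  task-4: need (8, 5, 8) fits (8, 5, 9); releases (1, 1, 2), pool now (9, 6, 11)


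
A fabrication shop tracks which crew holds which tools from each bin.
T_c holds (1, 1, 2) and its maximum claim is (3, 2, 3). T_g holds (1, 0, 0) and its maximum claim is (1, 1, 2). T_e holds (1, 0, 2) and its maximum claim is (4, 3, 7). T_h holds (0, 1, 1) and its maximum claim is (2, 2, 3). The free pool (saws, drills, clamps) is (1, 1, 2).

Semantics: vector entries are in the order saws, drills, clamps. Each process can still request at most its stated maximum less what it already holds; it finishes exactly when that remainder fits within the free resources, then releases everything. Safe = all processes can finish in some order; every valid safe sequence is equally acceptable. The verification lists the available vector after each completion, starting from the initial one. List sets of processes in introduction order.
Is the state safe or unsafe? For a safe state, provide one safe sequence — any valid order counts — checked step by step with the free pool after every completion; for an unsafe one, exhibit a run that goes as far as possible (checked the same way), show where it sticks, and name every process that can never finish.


The state is SAFE; one workable sequence: T_g, T_h, T_c, T_e.
Key observation: at T_g the run first touches a limit — (0, 1, 2) against (1, 1, 2), exact on a resource it actually requests.
Walking it through:
  pool = (1, 1, 2)
  T_g needs (0, 1, 2) <= (1, 1, 2) -> finishes; pool += (1, 0, 0) = (2, 1, 2)
  T_h needs (2, 1, 2) <= (2, 1, 2) -> finishes; pool += (0, 1, 1) = (2, 2, 3)
  T_c needs (2, 1, 1) <= (2, 2, 3) -> finishes; pool += (1, 1, 2) = (3, 3, 5)
  T_e needs (3, 3, 5) <= (3, 3, 5) -> finishes; pool += (1, 0, 2) = (4, 3, 7)


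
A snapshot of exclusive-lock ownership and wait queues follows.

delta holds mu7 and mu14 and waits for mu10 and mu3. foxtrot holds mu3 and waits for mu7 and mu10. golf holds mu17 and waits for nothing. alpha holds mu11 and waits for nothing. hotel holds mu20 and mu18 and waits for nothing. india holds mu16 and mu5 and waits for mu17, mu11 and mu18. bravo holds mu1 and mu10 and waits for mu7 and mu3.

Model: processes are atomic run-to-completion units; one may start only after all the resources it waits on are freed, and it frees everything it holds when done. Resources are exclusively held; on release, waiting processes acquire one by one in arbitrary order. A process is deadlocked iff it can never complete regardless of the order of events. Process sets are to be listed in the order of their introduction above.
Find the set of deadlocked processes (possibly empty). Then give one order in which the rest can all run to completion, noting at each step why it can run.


Deadlocked: delta, foxtrot and bravo.
Key observation: nobody on the ring delta -> foxtrot -> delta can start until another member finishes, which never happens; bravo is caught in further circular waits.
A valid finishing order for the others: hotel, alpha, golf, india.
Check, step by step:
  hotel: no waits; runs immediately, freeing mu20 and mu18
  alpha: no waits; runs immediately, freeing mu11
  golf: no waits; runs immediately, freeing mu17
  run india (all its waits — mu17, mu11 and mu18 — are resolved); releases mu16 and mu5


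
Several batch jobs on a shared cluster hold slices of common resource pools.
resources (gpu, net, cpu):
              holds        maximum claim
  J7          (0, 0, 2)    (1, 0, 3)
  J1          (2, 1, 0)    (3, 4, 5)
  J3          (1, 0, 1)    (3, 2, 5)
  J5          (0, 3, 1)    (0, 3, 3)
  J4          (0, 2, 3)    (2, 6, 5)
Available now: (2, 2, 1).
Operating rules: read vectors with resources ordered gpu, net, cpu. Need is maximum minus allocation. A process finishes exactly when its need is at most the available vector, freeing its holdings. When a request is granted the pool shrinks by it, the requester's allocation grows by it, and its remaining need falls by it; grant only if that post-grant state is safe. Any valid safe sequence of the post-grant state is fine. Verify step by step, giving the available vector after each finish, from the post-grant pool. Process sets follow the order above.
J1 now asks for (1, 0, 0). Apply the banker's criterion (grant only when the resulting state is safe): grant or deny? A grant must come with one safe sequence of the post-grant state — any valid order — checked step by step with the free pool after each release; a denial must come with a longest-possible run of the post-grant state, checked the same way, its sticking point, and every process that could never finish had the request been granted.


DENY: after the grant no complete ordering would exist.
Key observation: after J7, J5 the pool peaks at (1, 5, 4), and each blocked process is short somewhere: J1 on cpu; J3 on gpu; J4 on gpu.
After a pretend grant, a maximal execution: J7, J5 — then nothing else fits. Step-by-step check:
  pool = (1, 2, 1)
  J7 needs (1, 0, 1) <= (1, 2, 1) -> finishes; pool += (0, 0, 2) = (1, 2, 3)
  J5 needs (0, 0, 2) <= (1, 2, 3) -> finishes; pool += (0, 3, 1) = (1, 5, 4)
  J1 cannot run: need (0, 3, 5) vs free (1, 5, 4) (insufficient cpu)
  J3 cannot run: need (2, 2, 4) vs free (1, 5, 4) (insufficient gpu)
  J4 cannot run: need (2, 4, 2) vs free (1, 5, 4) (insufficient gpu)
Post-grant, the permanently blocked set is J1, J3 and J4.


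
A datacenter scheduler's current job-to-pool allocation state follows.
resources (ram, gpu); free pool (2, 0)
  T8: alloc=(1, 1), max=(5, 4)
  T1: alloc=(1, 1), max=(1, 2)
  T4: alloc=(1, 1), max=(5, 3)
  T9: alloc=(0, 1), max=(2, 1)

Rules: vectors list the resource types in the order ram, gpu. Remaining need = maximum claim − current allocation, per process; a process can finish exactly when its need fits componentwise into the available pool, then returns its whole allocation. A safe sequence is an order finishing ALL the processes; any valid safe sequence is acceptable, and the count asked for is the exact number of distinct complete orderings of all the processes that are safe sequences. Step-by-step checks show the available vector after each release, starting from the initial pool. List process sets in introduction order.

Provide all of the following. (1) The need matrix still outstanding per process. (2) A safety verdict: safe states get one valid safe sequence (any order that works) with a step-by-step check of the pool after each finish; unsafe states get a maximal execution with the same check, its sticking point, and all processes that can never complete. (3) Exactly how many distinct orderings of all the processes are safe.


(1) Remaining need (order ram, gpu):
  T8: (4, 3)
  T1: (0, 1)
  T4: (4, 2)
  T9: (2, 0)
(2) UNSAFE.
Key observation: no order helps: past T9, T1, the free pool tops out at (3, 2), below what each blocked process needs in ram.
The run T9, T1 cannot be extended any further. Step-by-step check:
  pool = (2, 0)
  T9 needs (2, 0) <= (2, 0) -> finishes; pool += (0, 1) = (2, 1)
  T1 needs (0, 1) <= (2, 1) -> finishes; pool += (1, 1) = (3, 2)
  T8 cannot run: need (4, 3) vs free (3, 2) (insufficient ram and gpu)
  T4 cannot run: need (4, 2) vs free (3, 2) (insufficient ram)
Permanently blocked: T8 and T4.
(3) Precisely 0 of the possible complete orderings are safe sequences.


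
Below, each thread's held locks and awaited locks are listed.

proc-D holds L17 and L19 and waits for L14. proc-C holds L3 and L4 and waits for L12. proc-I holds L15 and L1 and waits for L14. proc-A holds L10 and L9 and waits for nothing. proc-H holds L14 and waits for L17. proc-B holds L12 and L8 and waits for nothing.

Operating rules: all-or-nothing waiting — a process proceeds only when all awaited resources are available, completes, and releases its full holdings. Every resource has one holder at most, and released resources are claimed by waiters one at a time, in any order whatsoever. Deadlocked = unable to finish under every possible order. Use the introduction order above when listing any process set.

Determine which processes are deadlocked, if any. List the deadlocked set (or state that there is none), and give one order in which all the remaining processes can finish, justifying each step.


The deadlocked set is proc-D, proc-I and proc-H.
Key observation: the knot is the closed ring of waits proc-D -> proc-H -> proc-D; proc-I waits into the deadlock from upstream.
A valid finishing order for the others: proc-B, proc-C, proc-A.
Walking it through:
  proc-B waits on nothing -> runs at once and releases L12 and L8
  proc-C: everything it awaited (L12) is free; runs, freeing L3 and L4
  proc-A waits on nothing -> runs at once and releases L10 and L9


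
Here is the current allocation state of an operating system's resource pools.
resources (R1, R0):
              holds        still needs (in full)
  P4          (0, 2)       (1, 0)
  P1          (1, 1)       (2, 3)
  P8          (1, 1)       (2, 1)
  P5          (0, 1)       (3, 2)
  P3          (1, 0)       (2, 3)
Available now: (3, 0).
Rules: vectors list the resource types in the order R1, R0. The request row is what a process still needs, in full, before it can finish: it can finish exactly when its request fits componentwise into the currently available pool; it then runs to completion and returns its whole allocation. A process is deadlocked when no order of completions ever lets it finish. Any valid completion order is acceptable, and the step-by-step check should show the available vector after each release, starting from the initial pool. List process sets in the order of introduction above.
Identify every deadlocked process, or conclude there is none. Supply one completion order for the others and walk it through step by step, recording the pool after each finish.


The deadlocked set is empty.
Key observation: no deadlock: P4 fits now, and the freed resources carry the rest through.
One completion order for the rest: P4, P5, P8, P1, P3. Verifying each step:
  pool = (3, 0)
  run P4 (needs (1, 0), free (3, 0)); after release of (0, 2) the pool is (3, 2)
  run P5 (needs (3, 2), free (3, 2)); after release of (0, 1) the pool is (3, 3)
  run P8 (needs (2, 1), free (3, 3)); after release of (1, 1) the pool is (4, 4)
  run P1 (needs (2, 3), free (4, 4)); after release of (1, 1) the pool is (5, 5)
  run P3 (needs (2, 3), free (5, 5)); after release of (1, 0) the pool is (6, 5)


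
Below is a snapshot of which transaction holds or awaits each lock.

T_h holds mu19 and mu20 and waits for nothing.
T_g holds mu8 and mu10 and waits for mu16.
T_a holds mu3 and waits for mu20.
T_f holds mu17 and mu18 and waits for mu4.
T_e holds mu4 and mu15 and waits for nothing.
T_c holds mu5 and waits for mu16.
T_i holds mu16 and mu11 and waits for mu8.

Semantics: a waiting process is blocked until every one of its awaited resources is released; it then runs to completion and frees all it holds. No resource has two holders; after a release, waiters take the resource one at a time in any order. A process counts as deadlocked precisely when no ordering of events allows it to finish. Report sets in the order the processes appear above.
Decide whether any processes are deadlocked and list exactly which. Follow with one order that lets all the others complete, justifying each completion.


The deadlocked set is T_g, T_c and T_i.
Key observation: the loop T_g -> T_i -> T_g blocks itself forever; T_c waits into the deadlock from upstream.
One completion order for the rest: T_e, T_f, T_h, T_a.
Walking it through:
  T_e waits on nothing -> runs at once and releases mu4 and mu15
  run T_f (all its waits — mu4 — are resolved); releases mu17 and mu18
  T_h waits on nothing -> runs at once and releases mu19 and mu20
  run T_a (all its waits — mu20 — are resolved); releases mu3


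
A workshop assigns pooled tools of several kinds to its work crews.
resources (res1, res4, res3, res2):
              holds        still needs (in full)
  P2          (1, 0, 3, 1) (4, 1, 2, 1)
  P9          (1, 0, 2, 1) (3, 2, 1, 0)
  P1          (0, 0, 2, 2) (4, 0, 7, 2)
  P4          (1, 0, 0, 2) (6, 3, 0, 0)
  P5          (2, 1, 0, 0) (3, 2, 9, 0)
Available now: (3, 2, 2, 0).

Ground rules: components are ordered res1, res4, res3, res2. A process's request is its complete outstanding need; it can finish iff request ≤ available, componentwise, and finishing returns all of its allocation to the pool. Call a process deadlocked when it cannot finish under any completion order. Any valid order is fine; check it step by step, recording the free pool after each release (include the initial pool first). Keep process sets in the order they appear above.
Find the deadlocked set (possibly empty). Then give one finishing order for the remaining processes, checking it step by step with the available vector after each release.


The deadlocked set is empty.
Key observation: P9 can run right away; the returned allocation unlocks the remaining processes in turn.
The rest can finish in the order P9, P2, P1, P5, P4. Walking it through:
  pool = (3, 2, 2, 0)
  P9: need (3, 2, 1, 0) fits (3, 2, 2, 0); releases (1, 0, 2, 1), pool now (4, 2, 4, 1)
  P2: need (4, 1, 2, 1) fits (4, 2, 4, 1); releases (1, 0, 3, 1), pool now (5, 2, 7, 2)
  P1: need (4, 0, 7, 2) fits (5, 2, 7, 2); releases (0, 0, 2, 2), pool now (5, 2, 9, 4)
  P5: need (3, 2, 9, 0) fits (5, 2, 9, 4); releases (2, 1, 0, 0), pool now (7, 3, 9, 4)
  P4: need (6, 3, 0, 0) fits (7, 3, 9, 4); releases (1, 0, 0, 2), pool now (8, 3, 9, 6)


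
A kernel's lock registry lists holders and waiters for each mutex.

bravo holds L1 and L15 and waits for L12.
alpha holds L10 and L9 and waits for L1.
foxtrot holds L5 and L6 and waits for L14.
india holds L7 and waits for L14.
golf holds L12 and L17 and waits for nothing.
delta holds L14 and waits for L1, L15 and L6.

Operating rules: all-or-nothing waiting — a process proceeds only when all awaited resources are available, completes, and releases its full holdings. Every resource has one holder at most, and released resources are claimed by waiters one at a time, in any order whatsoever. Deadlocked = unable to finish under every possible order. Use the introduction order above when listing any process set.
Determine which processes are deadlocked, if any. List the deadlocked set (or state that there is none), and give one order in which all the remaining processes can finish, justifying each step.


Deadlocked set: foxtrot, india and delta.
Key observation: the knot is the closed ring of waits foxtrot -> delta -> foxtrot; india waits into the deadlock from upstream.
One completion order for the rest: golf, bravo, alpha.
Verifying each step:
  run golf (it waits on nothing); releases L12 and L17
  run bravo (all its waits — L12 — are resolved); releases L1 and L15
  run alpha (all its waits — L1 — are resolved); releases L10 and L9


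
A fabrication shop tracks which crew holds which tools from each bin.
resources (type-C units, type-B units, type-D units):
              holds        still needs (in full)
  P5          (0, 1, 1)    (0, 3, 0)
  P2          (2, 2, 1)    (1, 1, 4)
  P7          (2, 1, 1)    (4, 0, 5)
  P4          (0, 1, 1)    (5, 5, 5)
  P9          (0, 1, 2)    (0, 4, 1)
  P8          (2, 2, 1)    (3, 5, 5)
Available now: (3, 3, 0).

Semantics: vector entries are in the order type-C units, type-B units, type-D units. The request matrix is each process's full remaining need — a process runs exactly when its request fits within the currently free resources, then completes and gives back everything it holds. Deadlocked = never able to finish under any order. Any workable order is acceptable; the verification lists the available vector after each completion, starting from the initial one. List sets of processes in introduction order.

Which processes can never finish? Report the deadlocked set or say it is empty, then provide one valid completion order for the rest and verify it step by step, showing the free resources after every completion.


The deadlocked set is P2, P7, P4 and P8.
Key observation: the pool after P5, P9 is (3, 5, 3); every surviving request exceeds it in type-D units, so progress ends there.
The rest can finish in the order P5, P9. Check, step by step:
  pool = (3, 3, 0)
  P5 needs (0, 3, 0) <= (3, 3, 0) -> finishes; pool += (0, 1, 1) = (3, 4, 1)
  P9 needs (0, 4, 1) <= (3, 4, 1) -> finishes; pool += (0, 1, 2) = (3, 5, 3)
The stuck group stays short no matter what:
  P2 cannot run: need (1, 1, 4) vs free (3, 5, 3) (insufficient type-D units)
  P7 cannot run: need (4, 0, 5) vs free (3, 5, 3) (insufficient type-C units and type-D units)
  P4 cannot run: need (5, 5, 5) vs free (3, 5, 3) (insufficient type-C units and type-D units)
  P8 cannot run: need (3, 5, 5) vs free (3, 5, 3) (insufficient type-D units)


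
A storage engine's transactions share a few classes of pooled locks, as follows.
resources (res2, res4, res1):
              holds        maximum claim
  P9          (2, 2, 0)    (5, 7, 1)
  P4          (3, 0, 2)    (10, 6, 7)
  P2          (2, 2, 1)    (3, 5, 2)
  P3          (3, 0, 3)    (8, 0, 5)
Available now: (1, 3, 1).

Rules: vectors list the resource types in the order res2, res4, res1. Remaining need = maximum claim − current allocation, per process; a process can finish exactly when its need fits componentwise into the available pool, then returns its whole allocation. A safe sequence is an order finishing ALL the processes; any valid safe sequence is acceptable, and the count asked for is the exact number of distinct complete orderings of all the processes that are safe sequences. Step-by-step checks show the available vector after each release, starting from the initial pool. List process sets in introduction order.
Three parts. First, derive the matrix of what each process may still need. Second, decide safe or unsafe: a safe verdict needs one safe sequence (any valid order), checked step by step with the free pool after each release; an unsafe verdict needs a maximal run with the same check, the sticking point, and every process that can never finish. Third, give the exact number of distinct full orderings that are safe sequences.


(1) Need matrix, components ordered res2, res4, res1:
  P9: (3, 5, 1)
  P4: (7, 6, 5)
  P2: (1, 3, 1)
  P3: (5, 0, 2)
(2) SAFE. One safe sequence: P2, P9, P3, P4.
Key observation: reading the order forward, P2 is the first process whose need (1, 3, 1) meets the free pool (1, 3, 1) exactly on a resource it requests.
Step-by-step check:
  pool = (1, 3, 1)
  P2 needs (1, 3, 1) <= (1, 3, 1) -> finishes; pool += (2, 2, 1) = (3, 5, 2)
  P9 needs (3, 5, 1) <= (3, 5, 2) -> finishes; pool += (2, 2, 0) = (5, 7, 2)
  P3 needs (5, 0, 2) <= (5, 7, 2) -> finishes; pool += (3, 0, 3) = (8, 7, 5)
  P4 needs (7, 6, 5) <= (8, 7, 5) -> finishes; pool += (3, 0, 2) = (11, 7, 7)
(3) Precisely 1 of the possible complete orderings is a safe sequence.


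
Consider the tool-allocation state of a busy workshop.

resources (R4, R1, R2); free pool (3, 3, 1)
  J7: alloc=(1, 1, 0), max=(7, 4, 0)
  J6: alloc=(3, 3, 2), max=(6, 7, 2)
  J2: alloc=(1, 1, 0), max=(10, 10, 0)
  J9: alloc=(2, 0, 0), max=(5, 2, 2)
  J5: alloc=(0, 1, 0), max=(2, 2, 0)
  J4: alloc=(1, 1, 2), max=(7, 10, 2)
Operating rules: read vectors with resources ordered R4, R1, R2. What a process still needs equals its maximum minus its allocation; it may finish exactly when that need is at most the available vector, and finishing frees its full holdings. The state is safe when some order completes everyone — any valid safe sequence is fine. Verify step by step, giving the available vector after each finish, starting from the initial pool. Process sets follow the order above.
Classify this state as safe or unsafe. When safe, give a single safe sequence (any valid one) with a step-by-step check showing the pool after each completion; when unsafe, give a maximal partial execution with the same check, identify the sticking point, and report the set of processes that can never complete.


The state is UNSAFE.
Key observation: once J5, J6, J7, J9 finish, the pool peaks at (9, 8, 3) — and every remaining process still needs more R1 than that.
The run J5, J6, J7, J9 cannot be extended any further. Walking it through:
  pool = (3, 3, 1)
  J5: need (2, 1, 0) fits (3, 3, 1); releases (0, 1, 0), pool now (3, 4, 1)
  J6: need (3, 4, 0) fits (3, 4, 1); releases (3, 3, 2), pool now (6, 7, 3)
  J7: need (6, 3, 0) fits (6, 7, 3); releases (1, 1, 0), pool now (7, 8, 3)
  J9: need (3, 2, 2) fits (7, 8, 3); releases (2, 0, 0), pool now (9, 8, 3)
  blocked: J2 wants (9, 9, 0), pool (9, 8, 3) — not enough R1
  blocked: J4 wants (6, 9, 0), pool (9, 8, 3) — not enough R1
Never able to finish: J2 and J4.


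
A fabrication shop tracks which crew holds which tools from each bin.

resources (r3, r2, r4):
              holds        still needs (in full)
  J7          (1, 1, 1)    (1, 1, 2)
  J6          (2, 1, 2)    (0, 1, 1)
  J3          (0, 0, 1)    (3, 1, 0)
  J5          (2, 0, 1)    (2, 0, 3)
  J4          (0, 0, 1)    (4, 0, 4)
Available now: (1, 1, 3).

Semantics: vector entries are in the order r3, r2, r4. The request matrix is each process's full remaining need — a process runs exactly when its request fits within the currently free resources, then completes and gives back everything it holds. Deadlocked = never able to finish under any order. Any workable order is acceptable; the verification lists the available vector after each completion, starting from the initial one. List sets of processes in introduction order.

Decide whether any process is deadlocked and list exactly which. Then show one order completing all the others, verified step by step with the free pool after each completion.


No process is deadlocked.
Key observation: J7 leads a chain of completions in which each release enables another process.
A valid finishing order for the others: J7, J6, J4, J3, J5. Verifying each step:
  pool = (1, 1, 3)
  J7 needs (1, 1, 2) <= (1, 1, 3) -> finishes; pool += (1, 1, 1) = (2, 2, 4)
  J6 needs (0, 1, 1) <= (2, 2, 4) -> finishes; pool += (2, 1, 2) = (4, 3, 6)
  J4 needs (4, 0, 4) <= (4, 3, 6) -> finishes; pool += (0, 0, 1) = (4, 3, 7)
  J3 needs (3, 1, 0) <= (4, 3, 7) -> finishes; pool += (0, 0, 1) = (4, 3, 8)
  J5 needs (2, 0, 3) <= (4, 3, 8) -> finishes; pool += (2, 0, 1) = (6, 3, 9)


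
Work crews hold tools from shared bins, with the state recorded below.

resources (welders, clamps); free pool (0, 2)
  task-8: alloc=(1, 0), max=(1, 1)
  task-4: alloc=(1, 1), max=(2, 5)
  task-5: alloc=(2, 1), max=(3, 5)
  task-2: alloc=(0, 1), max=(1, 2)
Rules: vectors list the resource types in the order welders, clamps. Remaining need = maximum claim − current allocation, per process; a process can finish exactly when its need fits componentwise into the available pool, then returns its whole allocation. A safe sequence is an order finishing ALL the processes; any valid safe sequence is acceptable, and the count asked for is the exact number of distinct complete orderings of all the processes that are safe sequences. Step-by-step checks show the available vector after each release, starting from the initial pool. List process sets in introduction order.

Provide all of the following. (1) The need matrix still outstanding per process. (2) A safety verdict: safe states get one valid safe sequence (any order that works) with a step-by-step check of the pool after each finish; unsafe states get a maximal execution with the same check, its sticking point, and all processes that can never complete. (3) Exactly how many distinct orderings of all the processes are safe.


(1) Outstanding need per process (order welders, clamps):
  task-8: (0, 1)
  task-4: (1, 4)
  task-5: (1, 4)
  task-2: (1, 1)
(2) UNSAFE.
Key observation: the wall is clamps: completing task-8, task-2 brings the pool only to (1, 3), and all the rest need more.
A maximal execution: task-8, task-2 — then nothing else fits. Verifying each step:
  pool = (0, 2)
  run task-8 (needs (0, 1), free (0, 2)); after release of (1, 0) the pool is (1, 2)
  run task-2 (needs (1, 1), free (1, 2)); after release of (0, 1) the pool is (1, 3)
  task-4 cannot run: need (1, 4) vs free (1, 3) (insufficient clamps)
  task-5 cannot run: need (1, 4) vs free (1, 3) (insufficient clamps)
Processes that can never finish: task-4 and task-5.
(3) The exact count: 0 of the possible complete orderings are safe sequences.
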